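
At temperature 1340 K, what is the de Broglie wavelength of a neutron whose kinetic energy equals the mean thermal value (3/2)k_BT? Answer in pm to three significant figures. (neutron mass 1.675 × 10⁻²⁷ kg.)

KE = (3/2)k_BT = 1.5 × 1.381 × 10⁻²³ × 1340 = 2.776 × 10⁻²⁰ J.
p = √(2mKE) = √(2 × 1.675 × 10⁻²⁷ × 2.776 × 10⁻²⁰) = 9.643 × 10⁻²⁴ kg·m/s.
λ = h/p = 6.87 × 10⁻¹¹ m = 68.7 pm.

λ = 68.7 pm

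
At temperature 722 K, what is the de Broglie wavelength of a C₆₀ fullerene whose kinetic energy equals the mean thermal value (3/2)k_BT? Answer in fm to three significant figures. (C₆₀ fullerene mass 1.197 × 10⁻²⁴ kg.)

λ = 3500 fm

KE = (3/2)k_BT = 1.5 × 1.381 × 10⁻²³ × 722 = 1.496 × 10⁻²⁰ J.
p = √(2mKE) = √(2 × 1.197 × 10⁻²⁴ × 1.496 × 10⁻²⁰) = 1.892 × 10⁻²² kg·m/s.
λ = h/p = 3.50 × 10⁻¹² m = 3500 fm.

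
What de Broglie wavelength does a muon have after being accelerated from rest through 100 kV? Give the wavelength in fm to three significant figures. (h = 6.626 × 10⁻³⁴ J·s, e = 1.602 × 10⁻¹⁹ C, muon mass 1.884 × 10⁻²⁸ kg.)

KE = eV = 1.602 × 10⁻¹⁹ × 1.000 × 10⁵ = 1.602 × 10⁻¹⁴ J.
p = √(2mKE) = √(2 × 1.884 × 10⁻²⁸ × 1.602 × 10⁻¹⁴) = 2.457 × 10⁻²¹ kg·m/s.
λ = h/p = 6.626 × 10⁻³⁴ / 2.457 × 10⁻²¹ = 2.70 × 10⁻¹³ m = 270 fm.

λ = 270 fm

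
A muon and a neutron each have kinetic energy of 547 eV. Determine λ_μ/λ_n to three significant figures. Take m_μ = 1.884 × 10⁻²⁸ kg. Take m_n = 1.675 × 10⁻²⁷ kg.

λ_μ/λ_n = 2.98

At fixed KE, p = √(2mKE) so λ = h/p ∝ 1/√m.
λ_μ/λ_n = √(m_n/m_μ) = √(1.675 × 10⁻²⁷/1.884 × 10⁻²⁸) = √(8.891) = 2.98.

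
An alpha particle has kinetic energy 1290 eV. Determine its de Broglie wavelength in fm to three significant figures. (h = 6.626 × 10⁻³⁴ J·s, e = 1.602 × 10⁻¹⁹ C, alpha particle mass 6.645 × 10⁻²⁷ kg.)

λ = 400 fm

KE = 1290 eV = 2.067 × 10⁻¹⁶ J.
p = √(2mKE) = √(2 × 6.645 × 10⁻²⁷ × 2.067 × 10⁻¹⁶) = 1.657 × 10⁻²¹ kg·m/s.
λ = h/p = 6.626 × 10⁻³⁴ / 1.657 × 10⁻²¹ = 4.00 × 10⁻¹³ m = 400 fm.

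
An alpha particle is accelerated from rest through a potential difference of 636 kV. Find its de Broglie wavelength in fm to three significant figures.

λ = 12.7 fm

KE = 2eV = 2 × 1.602 × 10⁻¹⁹ × 6.360 × 10⁵ = 2.038 × 10⁻¹³ J.
p = √(2mKE) = √(2 × 6.645 × 10⁻²⁷ × 2.038 × 10⁻¹³) = 5.204 × 10⁻²⁰ kg·m/s.
λ = h/p = 6.626 × 10⁻³⁴ / 5.204 × 10⁻²⁰ = 1.27 × 10⁻¹⁴ m = 12.7 fm.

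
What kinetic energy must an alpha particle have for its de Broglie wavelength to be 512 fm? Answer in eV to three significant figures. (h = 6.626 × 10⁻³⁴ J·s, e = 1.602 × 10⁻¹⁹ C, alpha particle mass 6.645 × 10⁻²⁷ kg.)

KE = 787 eV

p = h/λ = 6.626 × 10⁻³⁴ / 5.120 × 10⁻¹³ = 1.294 × 10⁻²¹ kg·m/s.
KE = p²/(2m) = (1.294 × 10⁻²¹)² / (2 × 6.645 × 10⁻²⁷) = 1.260 × 10⁻¹⁶ J = 787 eV.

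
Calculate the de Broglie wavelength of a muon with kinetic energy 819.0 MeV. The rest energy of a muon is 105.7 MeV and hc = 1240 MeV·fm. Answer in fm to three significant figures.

Total energy E = KE + m₀c² = 819.0 + 105.7 = 924.7 MeV.
(pc)² = E² − (m₀c²)² = (924.7)² − (105.7)² = 8.439 × 10⁵ MeV², so pc = 918.6 MeV.
λ = hc/(pc) = 1240 MeV·fm / 918.6 MeV = 1.35 fm.

λ = 1.35 fm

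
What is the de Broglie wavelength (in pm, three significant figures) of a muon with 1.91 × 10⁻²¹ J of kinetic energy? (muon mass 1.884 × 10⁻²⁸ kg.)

p = √(2mKE) = √(2 × 1.884 × 10⁻²⁸ × 1.910 × 10⁻²¹) = 8.483 × 10⁻²⁵ kg·m/s.
λ = h/p = 6.626 × 10⁻³⁴ / 8.483 × 10⁻²⁵ = 7.81 × 10⁻¹⁰ m = 781 pm.

λ = 781 pm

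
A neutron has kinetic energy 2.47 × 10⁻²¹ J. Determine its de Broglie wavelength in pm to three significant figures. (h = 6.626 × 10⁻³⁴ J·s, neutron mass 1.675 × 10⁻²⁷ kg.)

λ = 230 pm

p = √(2mKE) = √(2 × 1.675 × 10⁻²⁷ × 2.470 × 10⁻²¹) = 2.877 × 10⁻²⁴ kg·m/s.
λ = h/p = 6.626 × 10⁻³⁴ / 2.877 × 10⁻²⁴ = 2.30 × 10⁻¹⁰ m = 230 pm.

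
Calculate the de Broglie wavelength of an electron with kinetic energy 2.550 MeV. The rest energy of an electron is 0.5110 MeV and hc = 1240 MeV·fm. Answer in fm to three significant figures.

λ = 411 fm

Total energy E = KE + m₀c² = 2.550 + 0.5110 = 3.0610 MeV.
(pc)² = E² − (m₀c²)² = (3.0610)² − (0.5110)² = 9.109 MeV², so pc = 3.018 MeV.
λ = hc/(pc) = 1240 MeV·fm / 3.018 MeV = 411 fm.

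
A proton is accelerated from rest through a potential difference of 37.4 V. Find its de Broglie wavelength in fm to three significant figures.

λ = 4680 fm

KE = eV = 1.602 × 10⁻¹⁹ × 37.40 = 5.991 × 10⁻¹⁸ J.
p = √(2mKE) = √(2 × 1.673 × 10⁻²⁷ × 5.991 × 10⁻¹⁸) = 1.416 × 10⁻²² kg·m/s.
λ = h/p = 6.626 × 10⁻³⁴ / 1.416 × 10⁻²² = 4.68 × 10⁻¹² m = 4680 fm.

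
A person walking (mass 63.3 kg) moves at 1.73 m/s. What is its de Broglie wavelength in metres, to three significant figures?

λ = 6.05 × 10⁻³⁶ m

p = mv = 63.3 × 1.73 = 1.095 × 10² kg·m/s.
λ = h/p = 6.626 × 10⁻³⁴ / 1.095 × 10² = 6.05 × 10⁻³⁶ m.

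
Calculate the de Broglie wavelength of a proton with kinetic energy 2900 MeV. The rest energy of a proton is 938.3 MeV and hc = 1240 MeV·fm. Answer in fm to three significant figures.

Total energy E = KE + m₀c² = 2900 + 938.3 = 3838.3 MeV.
(pc)² = E² − (m₀c²)² = (3838.3)² − (938.3)² = 1.385 × 10⁷ MeV², so pc = 3722 MeV.
λ = hc/(pc) = 1240 MeV·fm / 3722 MeV = 0.333 fm.

λ = 0.333 fm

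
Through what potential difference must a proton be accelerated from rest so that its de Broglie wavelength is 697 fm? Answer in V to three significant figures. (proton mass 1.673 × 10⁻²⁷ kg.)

p = h/λ = 6.626 × 10⁻³⁴ / 6.970 × 10⁻¹³ = 9.506 × 10⁻²² kg·m/s.
KE = p²/(2m) = 2.701 × 10⁻¹⁶ J.
V = KE/e = 2.701 × 10⁻¹⁶ / (1.602 × 10⁻¹⁹) = 1690 V.

V = 1690 V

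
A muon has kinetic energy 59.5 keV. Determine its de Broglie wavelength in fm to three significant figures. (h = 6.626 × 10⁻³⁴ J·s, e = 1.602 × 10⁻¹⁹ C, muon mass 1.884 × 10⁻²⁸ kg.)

KE = 59.5 keV = 9.532 × 10⁻¹⁵ J.
p = √(2mKE) = √(2 × 1.884 × 10⁻²⁸ × 9.532 × 10⁻¹⁵) = 1.895 × 10⁻²¹ kg·m/s.
λ = h/p = 6.626 × 10⁻³⁴ / 1.895 × 10⁻²¹ = 3.50 × 10⁻¹³ m = 350 fm.

λ = 350 fm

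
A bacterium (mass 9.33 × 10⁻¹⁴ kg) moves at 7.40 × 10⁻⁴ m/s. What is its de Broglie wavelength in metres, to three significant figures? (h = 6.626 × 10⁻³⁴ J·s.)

p = mv = 9.33 × 10⁻¹⁴ × 7.40 × 10⁻⁴ = 6.904 × 10⁻¹⁷ kg·m/s.
λ = h/p = 6.626 × 10⁻³⁴ / 6.904 × 10⁻¹⁷ = 9.60 × 10⁻¹⁸ m.

λ = 9.60 × 10⁻¹⁸ m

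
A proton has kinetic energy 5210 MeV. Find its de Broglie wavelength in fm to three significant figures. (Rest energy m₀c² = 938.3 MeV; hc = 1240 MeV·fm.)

λ = 0.204 fm

Total energy E = KE + m₀c² = 5210 + 938.3 = 6148.3 MeV.
(pc)² = E² − (m₀c²)² = (6148.3)² − (938.3)² = 3.692 × 10⁷ MeV², so pc = 6076 MeV.
λ = hc/(pc) = 1240 MeV·fm / 6076 MeV = 0.204 fm.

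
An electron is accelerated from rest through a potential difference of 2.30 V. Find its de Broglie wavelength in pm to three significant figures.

λ = 809 pm

KE = eV = 1.602 × 10⁻¹⁹ × 2.300 = 3.685 × 10⁻¹⁹ J.
p = √(2mKE) = √(2 × 9.109 × 10⁻³¹ × 3.685 × 10⁻¹⁹) = 8.193 × 10⁻²⁵ kg·m/s.
λ = h/p = 6.626 × 10⁻³⁴ / 8.193 × 10⁻²⁵ = 8.09 × 10⁻¹⁰ m = 809 pm.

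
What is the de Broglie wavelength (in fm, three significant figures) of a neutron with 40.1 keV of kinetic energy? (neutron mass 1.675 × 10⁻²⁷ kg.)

KE = 40.1 keV = 6.424 × 10⁻¹⁵ J.
p = √(2mKE) = √(2 × 1.675 × 10⁻²⁷ × 6.424 × 10⁻¹⁵) = 4.639 × 10⁻²¹ kg·m/s.
λ = h/p = 6.626 × 10⁻³⁴ / 4.639 × 10⁻²¹ = 1.43 × 10⁻¹³ m = 143 fm.

λ = 143 fm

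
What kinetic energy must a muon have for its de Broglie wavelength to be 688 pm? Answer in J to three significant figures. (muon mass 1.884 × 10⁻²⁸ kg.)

KE = 2.46 × 10⁻²¹ J

p = h/λ = 6.626 × 10⁻³⁴ / 6.880 × 10⁻¹⁰ = 9.631 × 10⁻²⁵ kg·m/s.
KE = p²/(2m) = (9.631 × 10⁻²⁵)² / (2 × 1.884 × 10⁻²⁸) = 2.462 × 10⁻²¹ J = 2.46 × 10⁻²¹ J.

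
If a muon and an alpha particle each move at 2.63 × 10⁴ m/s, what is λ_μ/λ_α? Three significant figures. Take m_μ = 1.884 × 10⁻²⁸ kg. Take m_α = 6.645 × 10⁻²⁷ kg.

At fixed v, p = mv so λ = h/(mv) ∝ 1/m.
λ_μ/λ_α = m_α/m_μ = 6.645 × 10⁻²⁷/1.884 × 10⁻²⁸ = 35.3.

λ_μ/λ_α = 35.3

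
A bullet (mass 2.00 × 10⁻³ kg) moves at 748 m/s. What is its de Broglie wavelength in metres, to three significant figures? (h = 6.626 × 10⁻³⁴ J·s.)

p = mv = 2.00 × 10⁻³ × 748 = 1.496 kg·m/s.
λ = h/p = 6.626 × 10⁻³⁴ / 1.496 = 4.43 × 10⁻³⁴ m.

λ = 4.43 × 10⁻³⁴ m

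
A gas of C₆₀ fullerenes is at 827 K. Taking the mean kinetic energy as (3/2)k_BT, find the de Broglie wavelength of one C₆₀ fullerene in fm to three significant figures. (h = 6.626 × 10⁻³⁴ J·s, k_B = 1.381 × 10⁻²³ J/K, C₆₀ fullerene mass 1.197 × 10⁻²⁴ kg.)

λ = 3270 fm

KE = (3/2)k_BT = 1.5 × 1.381 × 10⁻²³ × 827 = 1.713 × 10⁻²⁰ J.
p = √(2mKE) = √(2 × 1.197 × 10⁻²⁴ × 1.713 × 10⁻²⁰) = 2.025 × 10⁻²² kg·m/s.
λ = h/p = 3.27 × 10⁻¹² m = 3270 fm.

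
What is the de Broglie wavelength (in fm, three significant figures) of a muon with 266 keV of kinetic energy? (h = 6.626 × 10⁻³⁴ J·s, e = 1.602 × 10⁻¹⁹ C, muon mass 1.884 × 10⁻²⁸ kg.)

KE = 266 keV = 4.261 × 10⁻¹⁴ J.
p = √(2mKE) = √(2 × 1.884 × 10⁻²⁸ × 4.261 × 10⁻¹⁴) = 4.007 × 10⁻²¹ kg·m/s.
λ = h/p = 6.626 × 10⁻³⁴ / 4.007 × 10⁻²¹ = 1.65 × 10⁻¹³ m = 165 fm.

λ = 165 fm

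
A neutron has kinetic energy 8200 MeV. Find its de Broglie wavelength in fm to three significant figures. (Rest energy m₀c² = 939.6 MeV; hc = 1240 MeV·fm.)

Total energy E = KE + m₀c² = 8200 + 939.6 = 9139.6 MeV.
(pc)² = E² − (m₀c²)² = (9139.6)² − (939.6)² = 8.265 × 10⁷ MeV², so pc = 9091 MeV.
λ = hc/(pc) = 1240 MeV·fm / 9091 MeV = 0.136 fm.

λ = 0.136 fm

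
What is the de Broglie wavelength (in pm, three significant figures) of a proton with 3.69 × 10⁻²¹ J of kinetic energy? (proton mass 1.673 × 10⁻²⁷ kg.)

p = √(2mKE) = √(2 × 1.673 × 10⁻²⁷ × 3.690 × 10⁻²¹) = 3.514 × 10⁻²⁴ kg·m/s.
λ = h/p = 6.626 × 10⁻³⁴ / 3.514 × 10⁻²⁴ = 1.89 × 10⁻¹⁰ m = 189 pm.

λ = 189 pm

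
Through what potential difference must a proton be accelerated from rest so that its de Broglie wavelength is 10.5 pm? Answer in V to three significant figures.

p = h/λ = 6.626 × 10⁻³⁴ / 1.050 × 10⁻¹¹ = 6.310 × 10⁻²³ kg·m/s.
KE = p²/(2m) = 1.190 × 10⁻¹⁸ J.
V = KE/e = 1.190 × 10⁻¹⁸ / (1.602 × 10⁻¹⁹) = 7.43 V.

V = 7.43 V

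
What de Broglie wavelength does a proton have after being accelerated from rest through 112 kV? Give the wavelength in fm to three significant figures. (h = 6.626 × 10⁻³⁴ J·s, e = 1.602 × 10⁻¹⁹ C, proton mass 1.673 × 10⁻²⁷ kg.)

λ = 85.5 fm

KE = eV = 1.602 × 10⁻¹⁹ × 1.120 × 10⁵ = 1.794 × 10⁻¹⁴ J.
p = √(2mKE) = √(2 × 1.673 × 10⁻²⁷ × 1.794 × 10⁻¹⁴) = 7.748 × 10⁻²¹ kg·m/s.
λ = h/p = 6.626 × 10⁻³⁴ / 7.748 × 10⁻²¹ = 8.55 × 10⁻¹⁴ m = 85.5 fm.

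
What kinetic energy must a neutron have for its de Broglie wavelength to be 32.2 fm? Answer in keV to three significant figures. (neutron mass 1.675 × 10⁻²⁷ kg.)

p = h/λ = 6.626 × 10⁻³⁴ / 3.220 × 10⁻¹⁴ = 2.058 × 10⁻²⁰ kg·m/s.
KE = p²/(2m) = (2.058 × 10⁻²⁰)² / (2 × 1.675 × 10⁻²⁷) = 1.264 × 10⁻¹³ J = 789 keV.

KE = 789 keV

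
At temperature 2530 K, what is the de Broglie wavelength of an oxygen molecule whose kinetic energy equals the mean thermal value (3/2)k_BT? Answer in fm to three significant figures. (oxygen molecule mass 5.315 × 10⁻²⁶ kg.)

KE = (3/2)k_BT = 1.5 × 1.381 × 10⁻²³ × 2530 = 5.241 × 10⁻²⁰ J.
p = √(2mKE) = √(2 × 5.315 × 10⁻²⁶ × 5.241 × 10⁻²⁰) = 7.464 × 10⁻²³ kg·m/s.
λ = h/p = 8.88 × 10⁻¹² m = 8880 fm.

λ = 8880 fm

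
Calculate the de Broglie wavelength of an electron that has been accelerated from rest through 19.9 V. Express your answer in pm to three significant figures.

λ = 275 pm

KE = eV = 1.602 × 10⁻¹⁹ × 19.90 = 3.188 × 10⁻¹⁸ J.
p = √(2mKE) = √(2 × 9.109 × 10⁻³¹ × 3.188 × 10⁻¹⁸) = 2.410 × 10⁻²⁴ kg·m/s.
λ = h/p = 6.626 × 10⁻³⁴ / 2.410 × 10⁻²⁴ = 2.75 × 10⁻¹⁰ m = 275 pm.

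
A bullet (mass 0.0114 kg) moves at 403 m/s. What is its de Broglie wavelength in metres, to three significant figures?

λ = 1.44 × 10⁻³⁴ m

p = mv = 0.0114 × 403 = 4.594 kg·m/s.
λ = h/p = 6.626 × 10⁻³⁴ / 4.594 = 1.44 × 10⁻³⁴ m.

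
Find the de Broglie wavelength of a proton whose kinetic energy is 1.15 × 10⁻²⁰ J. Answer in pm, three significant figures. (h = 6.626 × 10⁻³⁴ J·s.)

p = √(2mKE) = √(2 × 1.673 × 10⁻²⁷ × 1.150 × 10⁻²⁰) = 6.203 × 10⁻²⁴ kg·m/s.
λ = h/p = 6.626 × 10⁻³⁴ / 6.203 × 10⁻²⁴ = 1.07 × 10⁻¹⁰ m = 107 pm.

λ = 107 pm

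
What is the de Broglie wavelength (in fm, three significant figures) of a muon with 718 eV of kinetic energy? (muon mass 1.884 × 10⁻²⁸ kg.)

KE = 718 eV = 1.150 × 10⁻¹⁶ J.
p = √(2mKE) = √(2 × 1.884 × 10⁻²⁸ × 1.150 × 10⁻¹⁶) = 2.082 × 10⁻²² kg·m/s.
λ = h/p = 6.626 × 10⁻³⁴ / 2.082 × 10⁻²² = 3.18 × 10⁻¹² m = 3180 fm.

λ = 3180 fm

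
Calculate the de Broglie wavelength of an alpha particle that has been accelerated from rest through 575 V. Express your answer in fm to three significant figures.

KE = 2eV = 2 × 1.602 × 10⁻¹⁹ × 575.0 = 1.842 × 10⁻¹⁶ J.
p = √(2mKE) = √(2 × 6.645 × 10⁻²⁷ × 1.842 × 10⁻¹⁶) = 1.565 × 10⁻²¹ kg·m/s.
λ = h/p = 6.626 × 10⁻³⁴ / 1.565 × 10⁻²¹ = 4.23 × 10⁻¹³ m = 423 fm.

λ = 423 fm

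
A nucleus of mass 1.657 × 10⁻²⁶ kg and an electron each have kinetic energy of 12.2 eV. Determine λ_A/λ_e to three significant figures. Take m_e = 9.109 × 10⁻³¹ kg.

λ_A/λ_e = 7.41 × 10⁻³

At fixed KE, p = √(2mKE) so λ = h/p ∝ 1/√m.
λ_A/λ_e = √(m_e/m_A) = √(9.109 × 10⁻³¹/1.657 × 10⁻²⁶) = √(5.497 × 10⁻⁵) = 7.41 × 10⁻³.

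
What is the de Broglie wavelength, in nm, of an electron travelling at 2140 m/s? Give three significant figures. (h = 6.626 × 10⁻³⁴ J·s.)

p = mv = 9.109 × 10⁻³¹ × 2140 = 1.949 × 10⁻²⁷ kg·m/s.
λ = h/p = 6.626 × 10⁻³⁴ / 1.949 × 10⁻²⁷ = 3.40 × 10⁻⁷ m = 340 nm.

λ = 340 nm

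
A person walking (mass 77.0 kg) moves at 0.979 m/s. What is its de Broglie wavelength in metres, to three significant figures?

λ = 8.79 × 10⁻³⁶ m

p = mv = 77.0 × 0.979 = 7.538 × 10¹ kg·m/s.
λ = h/p = 6.626 × 10⁻³⁴ / 7.538 × 10¹ = 8.79 × 10⁻³⁶ m.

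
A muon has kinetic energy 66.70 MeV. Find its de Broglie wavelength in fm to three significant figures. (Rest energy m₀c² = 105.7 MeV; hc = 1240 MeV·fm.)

Total energy E = KE + m₀c² = 66.70 + 105.7 = 172.40 MeV.
(pc)² = E² − (m₀c²)² = (172.40)² − (105.7)² = 1.855 × 10⁴ MeV², so pc = 136.2 MeV.
λ = hc/(pc) = 1240 MeV·fm / 136.2 MeV = 9.10 fm.

λ = 9.10 fm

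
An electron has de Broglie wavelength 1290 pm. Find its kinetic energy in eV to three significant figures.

p = h/λ = 6.626 × 10⁻³⁴ / 1.290 × 10⁻⁹ = 5.136 × 10⁻²⁵ kg·m/s.
KE = p²/(2m) = (5.136 × 10⁻²⁵)² / (2 × 9.109 × 10⁻³¹) = 1.448 × 10⁻¹⁹ J = 0.904 eV.

KE = 0.904 eV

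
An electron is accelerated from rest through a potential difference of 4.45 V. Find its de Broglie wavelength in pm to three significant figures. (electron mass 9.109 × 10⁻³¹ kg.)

KE = eV = 1.602 × 10⁻¹⁹ × 4.450 = 7.129 × 10⁻¹⁹ J.
p = √(2mKE) = √(2 × 9.109 × 10⁻³¹ × 7.129 × 10⁻¹⁹) = 1.140 × 10⁻²⁴ kg·m/s.
λ = h/p = 6.626 × 10⁻³⁴ / 1.140 × 10⁻²⁴ = 5.81 × 10⁻¹⁰ m = 581 pm.

λ = 581 pm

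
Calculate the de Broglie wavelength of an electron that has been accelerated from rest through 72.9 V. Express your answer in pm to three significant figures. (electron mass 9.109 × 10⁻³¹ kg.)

KE = eV = 1.602 × 10⁻¹⁹ × 72.90 = 1.168 × 10⁻¹⁷ J.
p = √(2mKE) = √(2 × 9.109 × 10⁻³¹ × 1.168 × 10⁻¹⁷) = 4.613 × 10⁻²⁴ kg·m/s.
λ = h/p = 6.626 × 10⁻³⁴ / 4.613 × 10⁻²⁴ = 1.44 × 10⁻¹⁰ m = 144 pm.

λ = 144 pm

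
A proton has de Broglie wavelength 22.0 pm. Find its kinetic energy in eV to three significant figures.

p = h/λ = 6.626 × 10⁻³⁴ / 2.200 × 10⁻¹¹ = 3.012 × 10⁻²³ kg·m/s.
KE = p²/(2m) = (3.012 × 10⁻²³)² / (2 × 1.673 × 10⁻²⁷) = 2.711 × 10⁻¹⁹ J = 1.69 eV.

KE = 1.69 eV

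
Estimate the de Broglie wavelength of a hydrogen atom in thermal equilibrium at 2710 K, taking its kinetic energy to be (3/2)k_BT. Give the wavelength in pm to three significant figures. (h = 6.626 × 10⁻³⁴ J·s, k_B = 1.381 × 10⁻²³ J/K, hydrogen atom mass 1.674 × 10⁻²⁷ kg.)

λ = 48.3 pm

KE = (3/2)k_BT = 1.5 × 1.381 × 10⁻²³ × 2710 = 5.614 × 10⁻²⁰ J.
p = √(2mKE) = √(2 × 1.674 × 10⁻²⁷ × 5.614 × 10⁻²⁰) = 1.371 × 10⁻²³ kg·m/s.
λ = h/p = 4.83 × 10⁻¹¹ m = 48.3 pm.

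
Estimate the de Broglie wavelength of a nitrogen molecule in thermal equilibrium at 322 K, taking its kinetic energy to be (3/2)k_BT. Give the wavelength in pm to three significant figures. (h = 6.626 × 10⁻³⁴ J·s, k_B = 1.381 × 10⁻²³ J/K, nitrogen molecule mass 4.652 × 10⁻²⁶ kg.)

λ = 26.6 pm

KE = (3/2)k_BT = 1.5 × 1.381 × 10⁻²³ × 322 = 6.670 × 10⁻²¹ J.
p = √(2mKE) = √(2 × 4.652 × 10⁻²⁶ × 6.670 × 10⁻²¹) = 2.491 × 10⁻²³ kg·m/s.
λ = h/p = 2.66 × 10⁻¹¹ m = 26.6 pm.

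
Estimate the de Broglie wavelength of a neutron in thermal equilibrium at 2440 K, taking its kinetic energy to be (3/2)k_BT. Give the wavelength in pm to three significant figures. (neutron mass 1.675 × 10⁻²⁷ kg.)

KE = (3/2)k_BT = 1.5 × 1.381 × 10⁻²³ × 2440 = 5.054 × 10⁻²⁰ J.
p = √(2mKE) = √(2 × 1.675 × 10⁻²⁷ × 5.054 × 10⁻²⁰) = 1.301 × 10⁻²³ kg·m/s.
λ = h/p = 5.09 × 10⁻¹¹ m = 50.9 pm.

λ = 50.9 pm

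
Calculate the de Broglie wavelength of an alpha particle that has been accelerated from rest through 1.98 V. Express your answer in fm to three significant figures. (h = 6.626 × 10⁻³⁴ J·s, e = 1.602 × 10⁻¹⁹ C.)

λ = 7220 fm

KE = 2eV = 2 × 1.602 × 10⁻¹⁹ × 1.980 = 6.344 × 10⁻¹⁹ J.
p = √(2mKE) = √(2 × 6.645 × 10⁻²⁷ × 6.344 × 10⁻¹⁹) = 9.182 × 10⁻²³ kg·m/s.
λ = h/p = 6.626 × 10⁻³⁴ / 9.182 × 10⁻²³ = 7.22 × 10⁻¹² m = 7220 fm.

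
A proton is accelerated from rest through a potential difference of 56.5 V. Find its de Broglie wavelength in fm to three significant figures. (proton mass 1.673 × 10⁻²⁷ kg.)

KE = eV = 1.602 × 10⁻¹⁹ × 56.50 = 9.051 × 10⁻¹⁸ J.
p = √(2mKE) = √(2 × 1.673 × 10⁻²⁷ × 9.051 × 10⁻¹⁸) = 1.740 × 10⁻²² kg·m/s.
λ = h/p = 6.626 × 10⁻³⁴ / 1.740 × 10⁻²² = 3.81 × 10⁻¹² m = 3810 fm.

λ = 3810 fm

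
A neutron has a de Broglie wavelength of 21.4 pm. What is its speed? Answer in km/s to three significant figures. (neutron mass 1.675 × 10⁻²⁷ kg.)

p = h/λ = 6.626 × 10⁻³⁴ / 2.140 × 10⁻¹¹ = 3.096 × 10⁻²³ kg·m/s.
v = p/m = 3.096 × 10⁻²³ / 1.675 × 10⁻²⁷ = 1.85 × 10⁴ m/s = 18.5 km/s.

v = 18.5 km/s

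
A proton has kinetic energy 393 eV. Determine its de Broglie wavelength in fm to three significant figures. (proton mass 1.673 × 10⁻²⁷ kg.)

KE = 393 eV = 6.296 × 10⁻¹⁷ J.
p = √(2mKE) = √(2 × 1.673 × 10⁻²⁷ × 6.296 × 10⁻¹⁷) = 4.590 × 10⁻²² kg·m/s.
λ = h/p = 6.626 × 10⁻³⁴ / 4.590 × 10⁻²² = 1.44 × 10⁻¹² m = 1440 fm.

λ = 1440 fm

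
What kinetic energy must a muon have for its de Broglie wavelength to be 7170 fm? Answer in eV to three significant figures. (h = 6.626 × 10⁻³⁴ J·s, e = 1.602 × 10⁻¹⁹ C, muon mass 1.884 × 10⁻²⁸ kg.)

p = h/λ = 6.626 × 10⁻³⁴ / 7.170 × 10⁻¹² = 9.241 × 10⁻²³ kg·m/s.
KE = p²/(2m) = (9.241 × 10⁻²³)² / (2 × 1.884 × 10⁻²⁸) = 2.266 × 10⁻¹⁷ J = 141 eV.

KE = 141 eV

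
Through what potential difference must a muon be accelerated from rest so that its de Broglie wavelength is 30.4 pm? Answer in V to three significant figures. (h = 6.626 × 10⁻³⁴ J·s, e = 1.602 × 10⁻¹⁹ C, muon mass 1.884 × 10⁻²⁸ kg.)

p = h/λ = 6.626 × 10⁻³⁴ / 3.040 × 10⁻¹¹ = 2.180 × 10⁻²³ kg·m/s.
KE = p²/(2m) = 1.261 × 10⁻¹⁸ J.
V = KE/e = 1.261 × 10⁻¹⁸ / (1.602 × 10⁻¹⁹) = 7.87 V.

V = 7.87 V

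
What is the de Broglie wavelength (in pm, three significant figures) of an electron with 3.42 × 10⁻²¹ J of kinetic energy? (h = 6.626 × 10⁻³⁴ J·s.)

p = √(2mKE) = √(2 × 9.109 × 10⁻³¹ × 3.420 × 10⁻²¹) = 7.893 × 10⁻²⁶ kg·m/s.
λ = h/p = 6.626 × 10⁻³⁴ / 7.893 × 10⁻²⁶ = 8.39 × 10⁻⁹ m = 8390 pm.

λ = 8390 pm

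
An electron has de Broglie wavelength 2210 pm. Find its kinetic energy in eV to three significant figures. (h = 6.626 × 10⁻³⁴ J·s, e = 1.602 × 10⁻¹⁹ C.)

p = h/λ = 6.626 × 10⁻³⁴ / 2.210 × 10⁻⁹ = 2.998 × 10⁻²⁵ kg·m/s.
KE = p²/(2m) = (2.998 × 10⁻²⁵)² / (2 × 9.109 × 10⁻³¹) = 4.934 × 10⁻²⁰ J = 0.308 eV.

KE = 0.308 eV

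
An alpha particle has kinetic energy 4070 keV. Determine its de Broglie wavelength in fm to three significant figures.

KE = 4070 keV = 6.520 × 10⁻¹³ J.
p = √(2mKE) = √(2 × 6.645 × 10⁻²⁷ × 6.520 × 10⁻¹³) = 9.309 × 10⁻²⁰ kg·m/s.
λ = h/p = 6.626 × 10⁻³⁴ / 9.309 × 10⁻²⁰ = 7.12 × 10⁻¹⁵ m = 7.12 fm.

λ = 7.12 fm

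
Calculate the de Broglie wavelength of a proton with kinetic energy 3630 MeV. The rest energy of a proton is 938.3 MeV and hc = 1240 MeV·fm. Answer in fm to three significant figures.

Total energy E = KE + m₀c² = 3630 + 938.3 = 4568.3 MeV.
(pc)² = E² − (m₀c²)² = (4568.3)² − (938.3)² = 1.999 × 10⁷ MeV², so pc = 4471 MeV.
λ = hc/(pc) = 1240 MeV·fm / 4471 MeV = 0.277 fm.

λ = 0.277 fm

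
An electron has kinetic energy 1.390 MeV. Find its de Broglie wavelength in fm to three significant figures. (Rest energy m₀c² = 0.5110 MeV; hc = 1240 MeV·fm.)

Total energy E = KE + m₀c² = 1.390 + 0.5110 = 1.9010 MeV.
(pc)² = E² − (m₀c²)² = (1.9010)² − (0.5110)² = 3.353 MeV², so pc = 1.831 MeV.
λ = hc/(pc) = 1240 MeV·fm / 1.831 MeV = 677 fm.

λ = 677 fm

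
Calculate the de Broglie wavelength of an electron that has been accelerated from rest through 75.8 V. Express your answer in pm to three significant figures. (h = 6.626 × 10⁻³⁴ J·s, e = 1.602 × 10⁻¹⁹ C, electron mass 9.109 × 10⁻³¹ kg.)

KE = eV = 1.602 × 10⁻¹⁹ × 75.80 = 1.214 × 10⁻¹⁷ J.
p = √(2mKE) = √(2 × 9.109 × 10⁻³¹ × 1.214 × 10⁻¹⁷) = 4.703 × 10⁻²⁴ kg·m/s.
λ = h/p = 6.626 × 10⁻³⁴ / 4.703 × 10⁻²⁴ = 1.41 × 10⁻¹⁰ m = 141 pm.

λ = 141 pm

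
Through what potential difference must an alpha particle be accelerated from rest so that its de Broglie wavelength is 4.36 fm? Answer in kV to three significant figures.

V = 5420 kV

p = h/λ = 6.626 × 10⁻³⁴ / 4.360 × 10⁻¹⁵ = 1.520 × 10⁻¹⁹ kg·m/s.
KE = p²/(2m) = 1.738 × 10⁻¹² J.
V = KE/2e = 1.738 × 10⁻¹² / (2 × 1.602 × 10⁻¹⁹) = 5420 kV.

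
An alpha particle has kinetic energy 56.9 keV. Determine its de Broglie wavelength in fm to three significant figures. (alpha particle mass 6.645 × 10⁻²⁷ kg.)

λ = 60.2 fm

KE = 56.9 keV = 9.115 × 10⁻¹⁵ J.
p = √(2mKE) = √(2 × 6.645 × 10⁻²⁷ × 9.115 × 10⁻¹⁵) = 1.101 × 10⁻²⁰ kg·m/s.
λ = h/p = 6.626 × 10⁻³⁴ / 1.101 × 10⁻²⁰ = 6.02 × 10⁻¹⁴ m = 60.2 fm.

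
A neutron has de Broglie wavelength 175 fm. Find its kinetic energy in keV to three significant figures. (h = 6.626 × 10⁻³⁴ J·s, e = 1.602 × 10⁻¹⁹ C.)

KE = 26.7 keV

p = h/λ = 6.626 × 10⁻³⁴ / 1.750 × 10⁻¹³ = 3.786 × 10⁻²¹ kg·m/s.
KE = p²/(2m) = (3.786 × 10⁻²¹)² / (2 × 1.675 × 10⁻²⁷) = 4.279 × 10⁻¹⁵ J = 26.7 keV.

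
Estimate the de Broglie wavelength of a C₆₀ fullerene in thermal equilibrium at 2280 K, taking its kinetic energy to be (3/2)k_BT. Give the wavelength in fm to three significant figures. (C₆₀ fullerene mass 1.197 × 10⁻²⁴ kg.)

λ = 1970 fm

KE = (3/2)k_BT = 1.5 × 1.381 × 10⁻²³ × 2280 = 4.723 × 10⁻²⁰ J.
p = √(2mKE) = √(2 × 1.197 × 10⁻²⁴ × 4.723 × 10⁻²⁰) = 3.363 × 10⁻²² kg·m/s.
λ = h/p = 1.97 × 10⁻¹² m = 1970 fm.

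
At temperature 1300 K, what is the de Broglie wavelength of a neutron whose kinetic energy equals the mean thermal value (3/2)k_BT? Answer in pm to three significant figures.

λ = 69.8 pm

KE = (3/2)k_BT = 1.5 × 1.381 × 10⁻²³ × 1300 = 2.693 × 10⁻²⁰ J.
p = √(2mKE) = √(2 × 1.675 × 10⁻²⁷ × 2.693 × 10⁻²⁰) = 9.498 × 10⁻²⁴ kg·m/s.
λ = h/p = 6.98 × 10⁻¹¹ m = 69.8 pm.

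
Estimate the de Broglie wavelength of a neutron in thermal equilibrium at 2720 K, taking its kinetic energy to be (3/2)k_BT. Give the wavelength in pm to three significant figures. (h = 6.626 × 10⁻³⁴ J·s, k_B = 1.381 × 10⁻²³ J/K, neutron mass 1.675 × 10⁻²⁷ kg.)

KE = (3/2)k_BT = 1.5 × 1.381 × 10⁻²³ × 2720 = 5.634 × 10⁻²⁰ J.
p = √(2mKE) = √(2 × 1.675 × 10⁻²⁷ × 5.634 × 10⁻²⁰) = 1.374 × 10⁻²³ kg·m/s.
λ = h/p = 4.82 × 10⁻¹¹ m = 48.2 pm.

λ = 48.2 pm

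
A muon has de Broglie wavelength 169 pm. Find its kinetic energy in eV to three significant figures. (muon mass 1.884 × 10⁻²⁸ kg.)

p = h/λ = 6.626 × 10⁻³⁴ / 1.690 × 10⁻¹⁰ = 3.921 × 10⁻²⁴ kg·m/s.
KE = p²/(2m) = (3.921 × 10⁻²⁴)² / (2 × 1.884 × 10⁻²⁸) = 4.080 × 10⁻²⁰ J = 0.255 eV.

KE = 0.255 eV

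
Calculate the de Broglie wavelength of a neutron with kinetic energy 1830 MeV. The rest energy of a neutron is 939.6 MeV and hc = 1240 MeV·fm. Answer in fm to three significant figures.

Total energy E = KE + m₀c² = 1830 + 939.6 = 2769.6 MeV.
(pc)² = E² − (m₀c²)² = (2769.6)² − (939.6)² = 6.788 × 10⁶ MeV², so pc = 2605 MeV.
λ = hc/(pc) = 1240 MeV·fm / 2605 MeV = 0.476 fm.

λ = 0.476 fm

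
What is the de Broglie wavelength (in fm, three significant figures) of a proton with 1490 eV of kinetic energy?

λ = 741 fm

KE = 1490 eV = 2.387 × 10⁻¹⁶ J.
p = √(2mKE) = √(2 × 1.673 × 10⁻²⁷ × 2.387 × 10⁻¹⁶) = 8.937 × 10⁻²² kg·m/s.
λ = h/p = 6.626 × 10⁻³⁴ / 8.937 × 10⁻²² = 7.41 × 10⁻¹³ m = 741 fm.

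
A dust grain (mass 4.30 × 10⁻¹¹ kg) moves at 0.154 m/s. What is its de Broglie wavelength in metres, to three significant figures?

λ = 1.00 × 10⁻²² m

p = mv = 4.30 × 10⁻¹¹ × 0.154 = 6.622 × 10⁻¹² kg·m/s.
λ = h/p = 6.626 × 10⁻³⁴ / 6.622 × 10⁻¹² = 1.00 × 10⁻²² m.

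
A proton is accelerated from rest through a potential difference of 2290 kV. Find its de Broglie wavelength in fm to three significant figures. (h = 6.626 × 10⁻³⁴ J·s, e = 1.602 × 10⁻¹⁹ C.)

KE = eV = 1.602 × 10⁻¹⁹ × 2.290 × 10⁶ = 3.669 × 10⁻¹³ J.
p = √(2mKE) = √(2 × 1.673 × 10⁻²⁷ × 3.669 × 10⁻¹³) = 3.504 × 10⁻²⁰ kg·m/s.
λ = h/p = 6.626 × 10⁻³⁴ / 3.504 × 10⁻²⁰ = 1.89 × 10⁻¹⁴ m = 18.9 fm.

λ = 18.9 fm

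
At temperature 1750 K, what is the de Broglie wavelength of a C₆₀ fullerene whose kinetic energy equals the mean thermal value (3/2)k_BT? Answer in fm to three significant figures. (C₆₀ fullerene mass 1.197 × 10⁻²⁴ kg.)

λ = 2250 fm

KE = (3/2)k_BT = 1.5 × 1.381 × 10⁻²³ × 1750 = 3.625 × 10⁻²⁰ J.
p = √(2mKE) = √(2 × 1.197 × 10⁻²⁴ × 3.625 × 10⁻²⁰) = 2.946 × 10⁻²² kg·m/s.
λ = h/p = 2.25 × 10⁻¹² m = 2250 fm.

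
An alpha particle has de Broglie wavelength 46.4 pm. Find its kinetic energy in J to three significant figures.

KE = 1.53 × 10⁻²⁰ J

p = h/λ = 6.626 × 10⁻³⁴ / 4.640 × 10⁻¹¹ = 1.428 × 10⁻²³ kg·m/s.
KE = p²/(2m) = (1.428 × 10⁻²³)² / (2 × 6.645 × 10⁻²⁷) = 1.534 × 10⁻²⁰ J = 1.53 × 10⁻²⁰ J.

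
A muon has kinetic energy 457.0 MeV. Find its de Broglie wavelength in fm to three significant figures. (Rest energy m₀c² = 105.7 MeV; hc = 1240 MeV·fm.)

Total energy E = KE + m₀c² = 457.0 + 105.7 = 562.7 MeV.
(pc)² = E² − (m₀c²)² = (562.7)² − (105.7)² = 3.055 × 10⁵ MeV², so pc = 552.7 MeV.
λ = hc/(pc) = 1240 MeV·fm / 552.7 MeV = 2.24 fm.

λ = 2.24 fm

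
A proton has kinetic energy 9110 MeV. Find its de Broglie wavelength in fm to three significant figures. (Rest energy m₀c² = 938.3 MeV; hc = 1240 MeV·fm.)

λ = 0.124 fm

Total energy E = KE + m₀c² = 9110 + 938.3 = 10048.3 MeV.
(pc)² = E² − (m₀c²)² = (10048.3)² − (938.3)² = 1.001 × 10⁸ MeV², so pc = 1.000 × 10⁴ MeV.
λ = hc/(pc) = 1240 MeV·fm / 1.000 × 10⁴ MeV = 0.124 fm.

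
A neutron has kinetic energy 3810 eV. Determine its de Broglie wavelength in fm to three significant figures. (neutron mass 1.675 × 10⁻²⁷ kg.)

KE = 3810 eV = 6.104 × 10⁻¹⁶ J.
p = √(2mKE) = √(2 × 1.675 × 10⁻²⁷ × 6.104 × 10⁻¹⁶) = 1.430 × 10⁻²¹ kg·m/s.
λ = h/p = 6.626 × 10⁻³⁴ / 1.430 × 10⁻²¹ = 4.63 × 10⁻¹³ m = 463 fm.

λ = 463 fm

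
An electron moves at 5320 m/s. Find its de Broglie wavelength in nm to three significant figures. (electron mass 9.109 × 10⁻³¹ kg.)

p = mv = 9.109 × 10⁻³¹ × 5320 = 4.846 × 10⁻²⁷ kg·m/s.
λ = h/p = 6.626 × 10⁻³⁴ / 4.846 × 10⁻²⁷ = 1.37 × 10⁻⁷ m = 137 nm.

λ = 137 nm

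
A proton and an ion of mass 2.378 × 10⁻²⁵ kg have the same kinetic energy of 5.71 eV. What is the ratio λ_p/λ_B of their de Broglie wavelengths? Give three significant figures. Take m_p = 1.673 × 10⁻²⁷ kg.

At fixed KE, p = √(2mKE) so λ = h/p ∝ 1/√m.
λ_p/λ_B = √(m_B/m_p) = √(2.378 × 10⁻²⁵/1.673 × 10⁻²⁷) = √(142.1) = 11.9.

λ_p/λ_B = 11.9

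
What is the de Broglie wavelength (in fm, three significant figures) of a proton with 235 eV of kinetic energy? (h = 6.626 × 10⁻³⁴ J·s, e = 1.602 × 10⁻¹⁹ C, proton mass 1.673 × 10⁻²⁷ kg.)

λ = 1870 fm

KE = 235 eV = 3.765 × 10⁻¹⁷ J.
p = √(2mKE) = √(2 × 1.673 × 10⁻²⁷ × 3.765 × 10⁻¹⁷) = 3.549 × 10⁻²² kg·m/s.
λ = h/p = 6.626 × 10⁻³⁴ / 3.549 × 10⁻²² = 1.87 × 10⁻¹² m = 1870 fm.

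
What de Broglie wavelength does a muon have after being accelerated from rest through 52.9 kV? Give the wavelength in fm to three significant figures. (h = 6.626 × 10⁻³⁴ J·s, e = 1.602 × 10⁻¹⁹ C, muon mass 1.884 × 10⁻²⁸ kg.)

KE = eV = 1.602 × 10⁻¹⁹ × 5.290 × 10⁴ = 8.475 × 10⁻¹⁵ J.
p = √(2mKE) = √(2 × 1.884 × 10⁻²⁸ × 8.475 × 10⁻¹⁵) = 1.787 × 10⁻²¹ kg·m/s.
λ = h/p = 6.626 × 10⁻³⁴ / 1.787 × 10⁻²¹ = 3.71 × 10⁻¹³ m = 371 fm.

λ = 371 fm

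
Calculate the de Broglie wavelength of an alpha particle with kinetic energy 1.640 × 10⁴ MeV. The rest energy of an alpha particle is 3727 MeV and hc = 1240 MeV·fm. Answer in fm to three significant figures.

λ = 0.0627 fm

Total energy E = KE + m₀c² = 1.640 × 10⁴ + 3727 = 20127 MeV.
(pc)² = E² − (m₀c²)² = (20127)² − (3727)² = 3.912 × 10⁸ MeV², so pc = 1.978 × 10⁴ MeV.
λ = hc/(pc) = 1240 MeV·fm / 1.978 × 10⁴ MeV = 0.0627 fm.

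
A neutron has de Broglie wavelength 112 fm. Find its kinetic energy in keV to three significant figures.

KE = 65.2 keV

p = h/λ = 6.626 × 10⁻³⁴ / 1.120 × 10⁻¹³ = 5.916 × 10⁻²¹ kg·m/s.
KE = p²/(2m) = (5.916 × 10⁻²¹)² / (2 × 1.675 × 10⁻²⁷) = 1.045 × 10⁻¹⁴ J = 65.2 keV.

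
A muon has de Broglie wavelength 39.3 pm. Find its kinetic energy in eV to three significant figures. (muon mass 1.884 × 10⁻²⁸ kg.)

KE = 4.71 eV

p = h/λ = 6.626 × 10⁻³⁴ / 3.930 × 10⁻¹¹ = 1.686 × 10⁻²³ kg·m/s.
KE = p²/(2m) = (1.686 × 10⁻²³)² / (2 × 1.884 × 10⁻²⁸) = 7.544 × 10⁻¹⁹ J = 4.71 eV.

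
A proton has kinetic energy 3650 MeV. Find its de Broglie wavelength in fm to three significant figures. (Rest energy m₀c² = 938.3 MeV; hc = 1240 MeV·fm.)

Total energy E = KE + m₀c² = 3650 + 938.3 = 4588.3 MeV.
(pc)² = E² − (m₀c²)² = (4588.3)² − (938.3)² = 2.017 × 10⁷ MeV², so pc = 4491 MeV.
λ = hc/(pc) = 1240 MeV·fm / 4491 MeV = 0.276 fm.

λ = 0.276 fm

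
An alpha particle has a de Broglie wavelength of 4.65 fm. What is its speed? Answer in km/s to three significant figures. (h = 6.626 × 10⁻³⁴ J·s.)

p = h/λ = 6.626 × 10⁻³⁴ / 4.650 × 10⁻¹⁵ = 1.425 × 10⁻¹⁹ kg·m/s.
v = p/m = 1.425 × 10⁻¹⁹ / 6.645 × 10⁻²⁷ = 2.14 × 10⁷ m/s = 2.14 × 10⁴ km/s.

v = 2.14 × 10⁴ km/s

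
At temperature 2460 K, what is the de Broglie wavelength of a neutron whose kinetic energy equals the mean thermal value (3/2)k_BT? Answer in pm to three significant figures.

λ = 50.7 pm

KE = (3/2)k_BT = 1.5 × 1.381 × 10⁻²³ × 2460 = 5.096 × 10⁻²⁰ J.
p = √(2mKE) = √(2 × 1.675 × 10⁻²⁷ × 5.096 × 10⁻²⁰) = 1.307 × 10⁻²³ kg·m/s.
λ = h/p = 5.07 × 10⁻¹¹ m = 50.7 pm.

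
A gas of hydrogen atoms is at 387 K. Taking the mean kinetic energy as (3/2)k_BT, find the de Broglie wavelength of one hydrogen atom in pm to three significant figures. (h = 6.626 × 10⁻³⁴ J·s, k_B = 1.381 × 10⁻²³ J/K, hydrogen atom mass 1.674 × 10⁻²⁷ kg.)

KE = (3/2)k_BT = 1.5 × 1.381 × 10⁻²³ × 387 = 8.017 × 10⁻²¹ J.
p = √(2mKE) = √(2 × 1.674 × 10⁻²⁷ × 8.017 × 10⁻²¹) = 5.181 × 10⁻²⁴ kg·m/s.
λ = h/p = 1.28 × 10⁻¹⁰ m = 128 pm.

λ = 128 pm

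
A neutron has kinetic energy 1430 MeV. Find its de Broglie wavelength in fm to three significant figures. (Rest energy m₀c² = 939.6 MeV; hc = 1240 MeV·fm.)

Total energy E = KE + m₀c² = 1430 + 939.6 = 2369.6 MeV.
(pc)² = E² − (m₀c²)² = (2369.6)² − (939.6)² = 4.732 × 10⁶ MeV², so pc = 2175 MeV.
λ = hc/(pc) = 1240 MeV·fm / 2175 MeV = 0.570 fm.

λ = 0.570 fm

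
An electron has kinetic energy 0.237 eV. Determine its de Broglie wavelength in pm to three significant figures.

KE = 0.237 eV = 3.797 × 10⁻²⁰ J.
p = √(2mKE) = √(2 × 9.109 × 10⁻³¹ × 3.797 × 10⁻²⁰) = 2.630 × 10⁻²⁵ kg·m/s.
λ = h/p = 6.626 × 10⁻³⁴ / 2.630 × 10⁻²⁵ = 2.52 × 10⁻⁹ m = 2520 pm.

λ = 2520 pm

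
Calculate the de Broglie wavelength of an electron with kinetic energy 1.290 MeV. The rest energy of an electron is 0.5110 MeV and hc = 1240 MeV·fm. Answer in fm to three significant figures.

λ = 718 fm

Total energy E = KE + m₀c² = 1.290 + 0.5110 = 1.8010 MeV.
(pc)² = E² − (m₀c²)² = (1.8010)² − (0.5110)² = 2.982 MeV², so pc = 1.727 MeV.
λ = hc/(pc) = 1240 MeV·fm / 1.727 MeV = 718 fm.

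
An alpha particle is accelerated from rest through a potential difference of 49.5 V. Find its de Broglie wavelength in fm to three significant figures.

λ = 1440 fm

KE = 2eV = 2 × 1.602 × 10⁻¹⁹ × 49.50 = 1.586 × 10⁻¹⁷ J.
p = √(2mKE) = √(2 × 6.645 × 10⁻²⁷ × 1.586 × 10⁻¹⁷) = 4.591 × 10⁻²² kg·m/s.
λ = h/p = 6.626 × 10⁻³⁴ / 4.591 × 10⁻²² = 1.44 × 10⁻¹² m = 1440 fm.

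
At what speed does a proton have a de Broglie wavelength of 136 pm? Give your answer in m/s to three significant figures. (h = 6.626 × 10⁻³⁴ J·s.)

p = h/λ = 6.626 × 10⁻³⁴ / 1.360 × 10⁻¹⁰ = 4.872 × 10⁻²⁴ kg·m/s.
v = p/m = 4.872 × 10⁻²⁴ / 1.673 × 10⁻²⁷ = 2.91 × 10³ m/s = 2910 m/s.

v = 2910 m/s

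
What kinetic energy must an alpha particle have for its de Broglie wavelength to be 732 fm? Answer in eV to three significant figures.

KE = 385 eV

p = h/λ = 6.626 × 10⁻³⁴ / 7.320 × 10⁻¹³ = 9.052 × 10⁻²² kg·m/s.
KE = p²/(2m) = (9.052 × 10⁻²²)² / (2 × 6.645 × 10⁻²⁷) = 6.165 × 10⁻¹⁷ J = 385 eV.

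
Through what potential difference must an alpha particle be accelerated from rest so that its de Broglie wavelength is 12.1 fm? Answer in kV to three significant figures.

p = h/λ = 6.626 × 10⁻³⁴ / 1.210 × 10⁻¹⁴ = 5.476 × 10⁻²⁰ kg·m/s.
KE = p²/(2m) = 2.256 × 10⁻¹³ J.
V = KE/2e = 2.256 × 10⁻¹³ / (2 × 1.602 × 10⁻¹⁹) = 704 kV.

V = 704 kV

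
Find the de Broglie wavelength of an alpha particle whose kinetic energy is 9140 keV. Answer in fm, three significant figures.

λ = 4.75 fm

KE = 9140 keV = 1.464 × 10⁻¹² J.
p = √(2mKE) = √(2 × 6.645 × 10⁻²⁷ × 1.464 × 10⁻¹²) = 1.395 × 10⁻¹⁹ kg·m/s.
λ = h/p = 6.626 × 10⁻³⁴ / 1.395 × 10⁻¹⁹ = 4.75 × 10⁻¹⁵ m = 4.75 fm.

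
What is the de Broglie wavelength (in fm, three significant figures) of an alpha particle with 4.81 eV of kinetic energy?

λ = 6550 fm

KE = 4.81 eV = 7.706 × 10⁻¹⁹ J.
p = √(2mKE) = √(2 × 6.645 × 10⁻²⁷ × 7.706 × 10⁻¹⁹) = 1.012 × 10⁻²² kg·m/s.
λ = h/p = 6.626 × 10⁻³⁴ / 1.012 × 10⁻²² = 6.55 × 10⁻¹² m = 6550 fm.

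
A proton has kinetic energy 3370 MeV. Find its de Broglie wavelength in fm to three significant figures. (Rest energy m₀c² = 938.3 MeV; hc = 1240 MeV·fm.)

λ = 0.295 fm

Total energy E = KE + m₀c² = 3370 + 938.3 = 4308.3 MeV.
(pc)² = E² − (m₀c²)² = (4308.3)² − (938.3)² = 1.768 × 10⁷ MeV², so pc = 4205 MeV.
λ = hc/(pc) = 1240 MeV·fm / 4205 MeV = 0.295 fm.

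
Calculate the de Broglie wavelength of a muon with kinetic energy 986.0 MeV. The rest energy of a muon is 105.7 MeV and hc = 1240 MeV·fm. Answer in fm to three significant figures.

Total energy E = KE + m₀c² = 986.0 + 105.7 = 1091.7 MeV.
(pc)² = E² − (m₀c²)² = (1091.7)² − (105.7)² = 1.181 × 10⁶ MeV², so pc = 1087 MeV.
λ = hc/(pc) = 1240 MeV·fm / 1087 MeV = 1.14 fm.

λ = 1.14 fm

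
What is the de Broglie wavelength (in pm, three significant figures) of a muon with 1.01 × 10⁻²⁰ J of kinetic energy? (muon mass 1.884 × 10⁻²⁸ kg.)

λ = 340 pm

p = √(2mKE) = √(2 × 1.884 × 10⁻²⁸ × 1.010 × 10⁻²⁰) = 1.951 × 10⁻²⁴ kg·m/s.
λ = h/p = 6.626 × 10⁻³⁴ / 1.951 × 10⁻²⁴ = 3.40 × 10⁻¹⁰ m = 340 pm.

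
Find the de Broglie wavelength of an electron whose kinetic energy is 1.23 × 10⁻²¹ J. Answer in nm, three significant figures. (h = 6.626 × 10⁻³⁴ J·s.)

p = √(2mKE) = √(2 × 9.109 × 10⁻³¹ × 1.230 × 10⁻²¹) = 4.734 × 10⁻²⁶ kg·m/s.
λ = h/p = 6.626 × 10⁻³⁴ / 4.734 × 10⁻²⁶ = 1.40 × 10⁻⁸ m = 14.0 nm.

λ = 14.0 nm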